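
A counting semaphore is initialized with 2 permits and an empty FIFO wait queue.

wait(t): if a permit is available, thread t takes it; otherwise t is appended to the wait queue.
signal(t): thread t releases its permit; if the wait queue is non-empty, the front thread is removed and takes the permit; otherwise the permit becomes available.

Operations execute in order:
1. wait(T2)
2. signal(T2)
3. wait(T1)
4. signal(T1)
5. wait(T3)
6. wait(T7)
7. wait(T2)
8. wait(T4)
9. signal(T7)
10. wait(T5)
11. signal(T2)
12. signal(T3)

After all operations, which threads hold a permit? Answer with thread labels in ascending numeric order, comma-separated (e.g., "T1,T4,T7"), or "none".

Answer: T4,T5

Derivation:
Step 1: wait(T2) -> count=1 queue=[] holders={T2}
Step 2: signal(T2) -> count=2 queue=[] holders={none}
Step 3: wait(T1) -> count=1 queue=[] holders={T1}
Step 4: signal(T1) -> count=2 queue=[] holders={none}
Step 5: wait(T3) -> count=1 queue=[] holders={T3}
Step 6: wait(T7) -> count=0 queue=[] holders={T3,T7}
Step 7: wait(T2) -> count=0 queue=[T2] holders={T3,T7}
Step 8: wait(T4) -> count=0 queue=[T2,T4] holders={T3,T7}
Step 9: signal(T7) -> count=0 queue=[T4] holders={T2,T3}
Step 10: wait(T5) -> count=0 queue=[T4,T5] holders={T2,T3}
Step 11: signal(T2) -> count=0 queue=[T5] holders={T3,T4}
Step 12: signal(T3) -> count=0 queue=[] holders={T4,T5}
Final holders: T4,T5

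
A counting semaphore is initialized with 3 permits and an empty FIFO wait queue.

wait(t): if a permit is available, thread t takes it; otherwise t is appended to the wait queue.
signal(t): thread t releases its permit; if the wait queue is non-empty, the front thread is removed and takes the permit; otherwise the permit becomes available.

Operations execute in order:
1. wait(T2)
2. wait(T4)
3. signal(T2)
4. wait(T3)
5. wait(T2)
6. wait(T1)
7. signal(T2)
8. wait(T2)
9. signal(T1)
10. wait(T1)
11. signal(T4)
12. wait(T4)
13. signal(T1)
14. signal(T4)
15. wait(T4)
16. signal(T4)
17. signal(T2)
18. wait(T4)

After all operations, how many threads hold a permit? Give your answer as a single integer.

Answer: 2

Derivation:
Step 1: wait(T2) -> count=2 queue=[] holders={T2}
Step 2: wait(T4) -> count=1 queue=[] holders={T2,T4}
Step 3: signal(T2) -> count=2 queue=[] holders={T4}
Step 4: wait(T3) -> count=1 queue=[] holders={T3,T4}
Step 5: wait(T2) -> count=0 queue=[] holders={T2,T3,T4}
Step 6: wait(T1) -> count=0 queue=[T1] holders={T2,T3,T4}
Step 7: signal(T2) -> count=0 queue=[] holders={T1,T3,T4}
Step 8: wait(T2) -> count=0 queue=[T2] holders={T1,T3,T4}
Step 9: signal(T1) -> count=0 queue=[] holders={T2,T3,T4}
Step 10: wait(T1) -> count=0 queue=[T1] holders={T2,T3,T4}
Step 11: signal(T4) -> count=0 queue=[] holders={T1,T2,T3}
Step 12: wait(T4) -> count=0 queue=[T4] holders={T1,T2,T3}
Step 13: signal(T1) -> count=0 queue=[] holders={T2,T3,T4}
Step 14: signal(T4) -> count=1 queue=[] holders={T2,T3}
Step 15: wait(T4) -> count=0 queue=[] holders={T2,T3,T4}
Step 16: signal(T4) -> count=1 queue=[] holders={T2,T3}
Step 17: signal(T2) -> count=2 queue=[] holders={T3}
Step 18: wait(T4) -> count=1 queue=[] holders={T3,T4}
Final holders: {T3,T4} -> 2 thread(s)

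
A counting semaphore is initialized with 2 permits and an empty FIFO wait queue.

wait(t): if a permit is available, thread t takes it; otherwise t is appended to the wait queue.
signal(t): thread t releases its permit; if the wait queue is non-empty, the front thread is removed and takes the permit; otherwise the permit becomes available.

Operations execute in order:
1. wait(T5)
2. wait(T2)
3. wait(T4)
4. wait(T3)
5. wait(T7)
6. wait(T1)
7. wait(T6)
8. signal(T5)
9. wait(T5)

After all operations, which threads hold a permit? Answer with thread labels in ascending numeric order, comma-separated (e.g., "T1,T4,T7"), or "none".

Step 1: wait(T5) -> count=1 queue=[] holders={T5}
Step 2: wait(T2) -> count=0 queue=[] holders={T2,T5}
Step 3: wait(T4) -> count=0 queue=[T4] holders={T2,T5}
Step 4: wait(T3) -> count=0 queue=[T4,T3] holders={T2,T5}
Step 5: wait(T7) -> count=0 queue=[T4,T3,T7] holders={T2,T5}
Step 6: wait(T1) -> count=0 queue=[T4,T3,T7,T1] holders={T2,T5}
Step 7: wait(T6) -> count=0 queue=[T4,T3,T7,T1,T6] holders={T2,T5}
Step 8: signal(T5) -> count=0 queue=[T3,T7,T1,T6] holders={T2,T4}
Step 9: wait(T5) -> count=0 queue=[T3,T7,T1,T6,T5] holders={T2,T4}
Final holders: T2,T4

Answer: T2,T4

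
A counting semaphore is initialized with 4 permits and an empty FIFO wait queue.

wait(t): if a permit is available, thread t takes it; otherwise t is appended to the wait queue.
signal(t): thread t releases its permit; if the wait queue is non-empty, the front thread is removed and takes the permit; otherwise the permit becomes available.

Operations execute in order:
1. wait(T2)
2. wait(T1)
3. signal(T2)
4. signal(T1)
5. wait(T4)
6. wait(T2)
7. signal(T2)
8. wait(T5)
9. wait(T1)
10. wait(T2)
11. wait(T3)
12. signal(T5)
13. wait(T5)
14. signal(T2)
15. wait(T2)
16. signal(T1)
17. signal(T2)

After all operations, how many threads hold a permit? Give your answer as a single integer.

Answer: 3

Derivation:
Step 1: wait(T2) -> count=3 queue=[] holders={T2}
Step 2: wait(T1) -> count=2 queue=[] holders={T1,T2}
Step 3: signal(T2) -> count=3 queue=[] holders={T1}
Step 4: signal(T1) -> count=4 queue=[] holders={none}
Step 5: wait(T4) -> count=3 queue=[] holders={T4}
Step 6: wait(T2) -> count=2 queue=[] holders={T2,T4}
Step 7: signal(T2) -> count=3 queue=[] holders={T4}
Step 8: wait(T5) -> count=2 queue=[] holders={T4,T5}
Step 9: wait(T1) -> count=1 queue=[] holders={T1,T4,T5}
Step 10: wait(T2) -> count=0 queue=[] holders={T1,T2,T4,T5}
Step 11: wait(T3) -> count=0 queue=[T3] holders={T1,T2,T4,T5}
Step 12: signal(T5) -> count=0 queue=[] holders={T1,T2,T3,T4}
Step 13: wait(T5) -> count=0 queue=[T5] holders={T1,T2,T3,T4}
Step 14: signal(T2) -> count=0 queue=[] holders={T1,T3,T4,T5}
Step 15: wait(T2) -> count=0 queue=[T2] holders={T1,T3,T4,T5}
Step 16: signal(T1) -> count=0 queue=[] holders={T2,T3,T4,T5}
Step 17: signal(T2) -> count=1 queue=[] holders={T3,T4,T5}
Final holders: {T3,T4,T5} -> 3 thread(s)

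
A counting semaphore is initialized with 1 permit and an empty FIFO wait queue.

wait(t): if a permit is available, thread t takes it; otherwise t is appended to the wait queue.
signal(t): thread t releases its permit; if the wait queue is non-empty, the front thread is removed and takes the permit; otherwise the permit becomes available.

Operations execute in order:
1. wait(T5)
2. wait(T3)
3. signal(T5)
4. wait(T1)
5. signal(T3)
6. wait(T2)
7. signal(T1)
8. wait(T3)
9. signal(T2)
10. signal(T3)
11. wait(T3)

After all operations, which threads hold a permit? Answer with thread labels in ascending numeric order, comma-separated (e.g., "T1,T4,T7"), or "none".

Answer: T3

Derivation:
Step 1: wait(T5) -> count=0 queue=[] holders={T5}
Step 2: wait(T3) -> count=0 queue=[T3] holders={T5}
Step 3: signal(T5) -> count=0 queue=[] holders={T3}
Step 4: wait(T1) -> count=0 queue=[T1] holders={T3}
Step 5: signal(T3) -> count=0 queue=[] holders={T1}
Step 6: wait(T2) -> count=0 queue=[T2] holders={T1}
Step 7: signal(T1) -> count=0 queue=[] holders={T2}
Step 8: wait(T3) -> count=0 queue=[T3] holders={T2}
Step 9: signal(T2) -> count=0 queue=[] holders={T3}
Step 10: signal(T3) -> count=1 queue=[] holders={none}
Step 11: wait(T3) -> count=0 queue=[] holders={T3}
Final holders: T3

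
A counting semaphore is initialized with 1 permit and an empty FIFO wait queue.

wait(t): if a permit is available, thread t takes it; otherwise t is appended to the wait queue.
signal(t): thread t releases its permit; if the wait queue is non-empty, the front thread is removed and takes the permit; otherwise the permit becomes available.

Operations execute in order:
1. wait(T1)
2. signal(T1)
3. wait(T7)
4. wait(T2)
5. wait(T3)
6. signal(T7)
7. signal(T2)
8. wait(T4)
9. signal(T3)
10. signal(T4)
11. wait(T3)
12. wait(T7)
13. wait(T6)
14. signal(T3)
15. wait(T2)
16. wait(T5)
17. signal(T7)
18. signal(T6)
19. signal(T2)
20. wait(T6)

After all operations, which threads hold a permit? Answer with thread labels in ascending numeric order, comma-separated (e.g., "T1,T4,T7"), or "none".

Answer: T5

Derivation:
Step 1: wait(T1) -> count=0 queue=[] holders={T1}
Step 2: signal(T1) -> count=1 queue=[] holders={none}
Step 3: wait(T7) -> count=0 queue=[] holders={T7}
Step 4: wait(T2) -> count=0 queue=[T2] holders={T7}
Step 5: wait(T3) -> count=0 queue=[T2,T3] holders={T7}
Step 6: signal(T7) -> count=0 queue=[T3] holders={T2}
Step 7: signal(T2) -> count=0 queue=[] holders={T3}
Step 8: wait(T4) -> count=0 queue=[T4] holders={T3}
Step 9: signal(T3) -> count=0 queue=[] holders={T4}
Step 10: signal(T4) -> count=1 queue=[] holders={none}
Step 11: wait(T3) -> count=0 queue=[] holders={T3}
Step 12: wait(T7) -> count=0 queue=[T7] holders={T3}
Step 13: wait(T6) -> count=0 queue=[T7,T6] holders={T3}
Step 14: signal(T3) -> count=0 queue=[T6] holders={T7}
Step 15: wait(T2) -> count=0 queue=[T6,T2] holders={T7}
Step 16: wait(T5) -> count=0 queue=[T6,T2,T5] holders={T7}
Step 17: signal(T7) -> count=0 queue=[T2,T5] holders={T6}
Step 18: signal(T6) -> count=0 queue=[T5] holders={T2}
Step 19: signal(T2) -> count=0 queue=[] holders={T5}
Step 20: wait(T6) -> count=0 queue=[T6] holders={T5}
Final holders: T5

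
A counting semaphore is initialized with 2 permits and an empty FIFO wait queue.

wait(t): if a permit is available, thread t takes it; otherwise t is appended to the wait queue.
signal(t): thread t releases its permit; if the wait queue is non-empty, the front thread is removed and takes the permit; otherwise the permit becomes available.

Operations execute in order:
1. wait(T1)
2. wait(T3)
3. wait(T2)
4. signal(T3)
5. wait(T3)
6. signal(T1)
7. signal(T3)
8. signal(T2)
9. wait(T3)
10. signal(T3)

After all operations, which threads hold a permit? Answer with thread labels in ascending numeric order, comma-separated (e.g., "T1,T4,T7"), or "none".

Answer: none

Derivation:
Step 1: wait(T1) -> count=1 queue=[] holders={T1}
Step 2: wait(T3) -> count=0 queue=[] holders={T1,T3}
Step 3: wait(T2) -> count=0 queue=[T2] holders={T1,T3}
Step 4: signal(T3) -> count=0 queue=[] holders={T1,T2}
Step 5: wait(T3) -> count=0 queue=[T3] holders={T1,T2}
Step 6: signal(T1) -> count=0 queue=[] holders={T2,T3}
Step 7: signal(T3) -> count=1 queue=[] holders={T2}
Step 8: signal(T2) -> count=2 queue=[] holders={none}
Step 9: wait(T3) -> count=1 queue=[] holders={T3}
Step 10: signal(T3) -> count=2 queue=[] holders={none}
Final holders: none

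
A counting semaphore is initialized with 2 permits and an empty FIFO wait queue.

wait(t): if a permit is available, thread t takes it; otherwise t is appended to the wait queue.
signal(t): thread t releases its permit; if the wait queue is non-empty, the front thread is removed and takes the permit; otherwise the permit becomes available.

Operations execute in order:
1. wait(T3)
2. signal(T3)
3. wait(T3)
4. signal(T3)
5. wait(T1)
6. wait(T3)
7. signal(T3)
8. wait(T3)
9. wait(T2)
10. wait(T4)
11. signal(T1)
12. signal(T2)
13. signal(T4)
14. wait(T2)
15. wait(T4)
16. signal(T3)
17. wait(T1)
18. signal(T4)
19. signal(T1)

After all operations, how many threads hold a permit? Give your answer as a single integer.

Step 1: wait(T3) -> count=1 queue=[] holders={T3}
Step 2: signal(T3) -> count=2 queue=[] holders={none}
Step 3: wait(T3) -> count=1 queue=[] holders={T3}
Step 4: signal(T3) -> count=2 queue=[] holders={none}
Step 5: wait(T1) -> count=1 queue=[] holders={T1}
Step 6: wait(T3) -> count=0 queue=[] holders={T1,T3}
Step 7: signal(T3) -> count=1 queue=[] holders={T1}
Step 8: wait(T3) -> count=0 queue=[] holders={T1,T3}
Step 9: wait(T2) -> count=0 queue=[T2] holders={T1,T3}
Step 10: wait(T4) -> count=0 queue=[T2,T4] holders={T1,T3}
Step 11: signal(T1) -> count=0 queue=[T4] holders={T2,T3}
Step 12: signal(T2) -> count=0 queue=[] holders={T3,T4}
Step 13: signal(T4) -> count=1 queue=[] holders={T3}
Step 14: wait(T2) -> count=0 queue=[] holders={T2,T3}
Step 15: wait(T4) -> count=0 queue=[T4] holders={T2,T3}
Step 16: signal(T3) -> count=0 queue=[] holders={T2,T4}
Step 17: wait(T1) -> count=0 queue=[T1] holders={T2,T4}
Step 18: signal(T4) -> count=0 queue=[] holders={T1,T2}
Step 19: signal(T1) -> count=1 queue=[] holders={T2}
Final holders: {T2} -> 1 thread(s)

Answer: 1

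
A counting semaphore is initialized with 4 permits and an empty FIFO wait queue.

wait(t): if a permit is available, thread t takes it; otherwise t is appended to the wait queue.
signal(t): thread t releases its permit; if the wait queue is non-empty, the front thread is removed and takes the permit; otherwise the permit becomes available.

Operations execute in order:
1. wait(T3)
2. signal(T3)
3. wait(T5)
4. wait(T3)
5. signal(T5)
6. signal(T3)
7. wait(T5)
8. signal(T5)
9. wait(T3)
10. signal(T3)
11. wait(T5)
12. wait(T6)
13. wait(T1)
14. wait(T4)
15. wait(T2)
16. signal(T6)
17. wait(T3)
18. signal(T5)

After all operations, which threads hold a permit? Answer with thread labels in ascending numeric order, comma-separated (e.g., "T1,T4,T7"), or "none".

Answer: T1,T2,T3,T4

Derivation:
Step 1: wait(T3) -> count=3 queue=[] holders={T3}
Step 2: signal(T3) -> count=4 queue=[] holders={none}
Step 3: wait(T5) -> count=3 queue=[] holders={T5}
Step 4: wait(T3) -> count=2 queue=[] holders={T3,T5}
Step 5: signal(T5) -> count=3 queue=[] holders={T3}
Step 6: signal(T3) -> count=4 queue=[] holders={none}
Step 7: wait(T5) -> count=3 queue=[] holders={T5}
Step 8: signal(T5) -> count=4 queue=[] holders={none}
Step 9: wait(T3) -> count=3 queue=[] holders={T3}
Step 10: signal(T3) -> count=4 queue=[] holders={none}
Step 11: wait(T5) -> count=3 queue=[] holders={T5}
Step 12: wait(T6) -> count=2 queue=[] holders={T5,T6}
Step 13: wait(T1) -> count=1 queue=[] holders={T1,T5,T6}
Step 14: wait(T4) -> count=0 queue=[] holders={T1,T4,T5,T6}
Step 15: wait(T2) -> count=0 queue=[T2] holders={T1,T4,T5,T6}
Step 16: signal(T6) -> count=0 queue=[] holders={T1,T2,T4,T5}
Step 17: wait(T3) -> count=0 queue=[T3] holders={T1,T2,T4,T5}
Step 18: signal(T5) -> count=0 queue=[] holders={T1,T2,T3,T4}
Final holders: T1,T2,T3,T4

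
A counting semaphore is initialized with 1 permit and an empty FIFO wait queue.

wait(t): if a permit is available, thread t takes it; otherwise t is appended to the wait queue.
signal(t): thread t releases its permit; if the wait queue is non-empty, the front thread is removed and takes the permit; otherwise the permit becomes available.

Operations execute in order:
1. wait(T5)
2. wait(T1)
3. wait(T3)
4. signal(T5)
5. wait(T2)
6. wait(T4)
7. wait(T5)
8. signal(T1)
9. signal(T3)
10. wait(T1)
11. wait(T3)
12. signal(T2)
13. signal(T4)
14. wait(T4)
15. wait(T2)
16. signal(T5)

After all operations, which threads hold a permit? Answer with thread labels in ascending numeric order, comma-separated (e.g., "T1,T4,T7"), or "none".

Step 1: wait(T5) -> count=0 queue=[] holders={T5}
Step 2: wait(T1) -> count=0 queue=[T1] holders={T5}
Step 3: wait(T3) -> count=0 queue=[T1,T3] holders={T5}
Step 4: signal(T5) -> count=0 queue=[T3] holders={T1}
Step 5: wait(T2) -> count=0 queue=[T3,T2] holders={T1}
Step 6: wait(T4) -> count=0 queue=[T3,T2,T4] holders={T1}
Step 7: wait(T5) -> count=0 queue=[T3,T2,T4,T5] holders={T1}
Step 8: signal(T1) -> count=0 queue=[T2,T4,T5] holders={T3}
Step 9: signal(T3) -> count=0 queue=[T4,T5] holders={T2}
Step 10: wait(T1) -> count=0 queue=[T4,T5,T1] holders={T2}
Step 11: wait(T3) -> count=0 queue=[T4,T5,T1,T3] holders={T2}
Step 12: signal(T2) -> count=0 queue=[T5,T1,T3] holders={T4}
Step 13: signal(T4) -> count=0 queue=[T1,T3] holders={T5}
Step 14: wait(T4) -> count=0 queue=[T1,T3,T4] holders={T5}
Step 15: wait(T2) -> count=0 queue=[T1,T3,T4,T2] holders={T5}
Step 16: signal(T5) -> count=0 queue=[T3,T4,T2] holders={T1}
Final holders: T1

Answer: T1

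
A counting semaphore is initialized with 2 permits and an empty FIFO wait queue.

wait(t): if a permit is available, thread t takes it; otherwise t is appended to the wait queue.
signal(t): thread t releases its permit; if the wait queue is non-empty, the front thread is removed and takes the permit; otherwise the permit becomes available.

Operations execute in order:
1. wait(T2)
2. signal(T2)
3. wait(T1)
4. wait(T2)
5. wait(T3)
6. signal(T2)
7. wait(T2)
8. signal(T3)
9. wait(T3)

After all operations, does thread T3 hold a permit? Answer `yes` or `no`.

Step 1: wait(T2) -> count=1 queue=[] holders={T2}
Step 2: signal(T2) -> count=2 queue=[] holders={none}
Step 3: wait(T1) -> count=1 queue=[] holders={T1}
Step 4: wait(T2) -> count=0 queue=[] holders={T1,T2}
Step 5: wait(T3) -> count=0 queue=[T3] holders={T1,T2}
Step 6: signal(T2) -> count=0 queue=[] holders={T1,T3}
Step 7: wait(T2) -> count=0 queue=[T2] holders={T1,T3}
Step 8: signal(T3) -> count=0 queue=[] holders={T1,T2}
Step 9: wait(T3) -> count=0 queue=[T3] holders={T1,T2}
Final holders: {T1,T2} -> T3 not in holders

Answer: no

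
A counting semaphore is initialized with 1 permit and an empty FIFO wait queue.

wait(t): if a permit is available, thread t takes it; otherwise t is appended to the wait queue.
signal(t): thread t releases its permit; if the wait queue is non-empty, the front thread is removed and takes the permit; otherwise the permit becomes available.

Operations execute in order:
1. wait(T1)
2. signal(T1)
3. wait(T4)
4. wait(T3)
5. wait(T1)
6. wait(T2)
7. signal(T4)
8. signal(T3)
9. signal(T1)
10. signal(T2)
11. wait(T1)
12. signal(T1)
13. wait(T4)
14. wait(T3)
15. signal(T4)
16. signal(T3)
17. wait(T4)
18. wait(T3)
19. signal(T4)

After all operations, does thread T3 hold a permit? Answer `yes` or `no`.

Answer: yes

Derivation:
Step 1: wait(T1) -> count=0 queue=[] holders={T1}
Step 2: signal(T1) -> count=1 queue=[] holders={none}
Step 3: wait(T4) -> count=0 queue=[] holders={T4}
Step 4: wait(T3) -> count=0 queue=[T3] holders={T4}
Step 5: wait(T1) -> count=0 queue=[T3,T1] holders={T4}
Step 6: wait(T2) -> count=0 queue=[T3,T1,T2] holders={T4}
Step 7: signal(T4) -> count=0 queue=[T1,T2] holders={T3}
Step 8: signal(T3) -> count=0 queue=[T2] holders={T1}
Step 9: signal(T1) -> count=0 queue=[] holders={T2}
Step 10: signal(T2) -> count=1 queue=[] holders={none}
Step 11: wait(T1) -> count=0 queue=[] holders={T1}
Step 12: signal(T1) -> count=1 queue=[] holders={none}
Step 13: wait(T4) -> count=0 queue=[] holders={T4}
Step 14: wait(T3) -> count=0 queue=[T3] holders={T4}
Step 15: signal(T4) -> count=0 queue=[] holders={T3}
Step 16: signal(T3) -> count=1 queue=[] holders={none}
Step 17: wait(T4) -> count=0 queue=[] holders={T4}
Step 18: wait(T3) -> count=0 queue=[T3] holders={T4}
Step 19: signal(T4) -> count=0 queue=[] holders={T3}
Final holders: {T3} -> T3 in holders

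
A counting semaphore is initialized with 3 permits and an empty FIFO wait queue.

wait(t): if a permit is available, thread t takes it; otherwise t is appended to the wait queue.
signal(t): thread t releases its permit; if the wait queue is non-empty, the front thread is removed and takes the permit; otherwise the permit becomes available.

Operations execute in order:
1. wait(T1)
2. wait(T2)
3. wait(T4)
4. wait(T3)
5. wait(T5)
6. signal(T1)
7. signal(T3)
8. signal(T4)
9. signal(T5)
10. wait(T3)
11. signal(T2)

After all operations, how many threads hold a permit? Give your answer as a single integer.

Answer: 1

Derivation:
Step 1: wait(T1) -> count=2 queue=[] holders={T1}
Step 2: wait(T2) -> count=1 queue=[] holders={T1,T2}
Step 3: wait(T4) -> count=0 queue=[] holders={T1,T2,T4}
Step 4: wait(T3) -> count=0 queue=[T3] holders={T1,T2,T4}
Step 5: wait(T5) -> count=0 queue=[T3,T5] holders={T1,T2,T4}
Step 6: signal(T1) -> count=0 queue=[T5] holders={T2,T3,T4}
Step 7: signal(T3) -> count=0 queue=[] holders={T2,T4,T5}
Step 8: signal(T4) -> count=1 queue=[] holders={T2,T5}
Step 9: signal(T5) -> count=2 queue=[] holders={T2}
Step 10: wait(T3) -> count=1 queue=[] holders={T2,T3}
Step 11: signal(T2) -> count=2 queue=[] holders={T3}
Final holders: {T3} -> 1 thread(s)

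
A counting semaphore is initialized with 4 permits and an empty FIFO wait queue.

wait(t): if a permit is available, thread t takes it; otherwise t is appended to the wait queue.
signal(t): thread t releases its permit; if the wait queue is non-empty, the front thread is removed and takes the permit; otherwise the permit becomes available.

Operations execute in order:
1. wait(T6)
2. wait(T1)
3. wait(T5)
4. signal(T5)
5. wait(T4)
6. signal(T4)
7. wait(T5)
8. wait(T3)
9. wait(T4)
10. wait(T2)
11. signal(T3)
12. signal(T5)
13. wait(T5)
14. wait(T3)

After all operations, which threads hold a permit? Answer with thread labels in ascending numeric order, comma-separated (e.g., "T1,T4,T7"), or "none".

Step 1: wait(T6) -> count=3 queue=[] holders={T6}
Step 2: wait(T1) -> count=2 queue=[] holders={T1,T6}
Step 3: wait(T5) -> count=1 queue=[] holders={T1,T5,T6}
Step 4: signal(T5) -> count=2 queue=[] holders={T1,T6}
Step 5: wait(T4) -> count=1 queue=[] holders={T1,T4,T6}
Step 6: signal(T4) -> count=2 queue=[] holders={T1,T6}
Step 7: wait(T5) -> count=1 queue=[] holders={T1,T5,T6}
Step 8: wait(T3) -> count=0 queue=[] holders={T1,T3,T5,T6}
Step 9: wait(T4) -> count=0 queue=[T4] holders={T1,T3,T5,T6}
Step 10: wait(T2) -> count=0 queue=[T4,T2] holders={T1,T3,T5,T6}
Step 11: signal(T3) -> count=0 queue=[T2] holders={T1,T4,T5,T6}
Step 12: signal(T5) -> count=0 queue=[] holders={T1,T2,T4,T6}
Step 13: wait(T5) -> count=0 queue=[T5] holders={T1,T2,T4,T6}
Step 14: wait(T3) -> count=0 queue=[T5,T3] holders={T1,T2,T4,T6}
Final holders: T1,T2,T4,T6

Answer: T1,T2,T4,T6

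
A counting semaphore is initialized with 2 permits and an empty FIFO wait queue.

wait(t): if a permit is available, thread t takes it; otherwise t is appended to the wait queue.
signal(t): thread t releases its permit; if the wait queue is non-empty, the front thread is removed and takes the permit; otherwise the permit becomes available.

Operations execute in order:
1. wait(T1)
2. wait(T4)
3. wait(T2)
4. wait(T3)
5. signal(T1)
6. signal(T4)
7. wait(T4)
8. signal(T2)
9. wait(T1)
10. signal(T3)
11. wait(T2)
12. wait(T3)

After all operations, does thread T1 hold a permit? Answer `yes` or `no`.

Answer: yes

Derivation:
Step 1: wait(T1) -> count=1 queue=[] holders={T1}
Step 2: wait(T4) -> count=0 queue=[] holders={T1,T4}
Step 3: wait(T2) -> count=0 queue=[T2] holders={T1,T4}
Step 4: wait(T3) -> count=0 queue=[T2,T3] holders={T1,T4}
Step 5: signal(T1) -> count=0 queue=[T3] holders={T2,T4}
Step 6: signal(T4) -> count=0 queue=[] holders={T2,T3}
Step 7: wait(T4) -> count=0 queue=[T4] holders={T2,T3}
Step 8: signal(T2) -> count=0 queue=[] holders={T3,T4}
Step 9: wait(T1) -> count=0 queue=[T1] holders={T3,T4}
Step 10: signal(T3) -> count=0 queue=[] holders={T1,T4}
Step 11: wait(T2) -> count=0 queue=[T2] holders={T1,T4}
Step 12: wait(T3) -> count=0 queue=[T2,T3] holders={T1,T4}
Final holders: {T1,T4} -> T1 in holders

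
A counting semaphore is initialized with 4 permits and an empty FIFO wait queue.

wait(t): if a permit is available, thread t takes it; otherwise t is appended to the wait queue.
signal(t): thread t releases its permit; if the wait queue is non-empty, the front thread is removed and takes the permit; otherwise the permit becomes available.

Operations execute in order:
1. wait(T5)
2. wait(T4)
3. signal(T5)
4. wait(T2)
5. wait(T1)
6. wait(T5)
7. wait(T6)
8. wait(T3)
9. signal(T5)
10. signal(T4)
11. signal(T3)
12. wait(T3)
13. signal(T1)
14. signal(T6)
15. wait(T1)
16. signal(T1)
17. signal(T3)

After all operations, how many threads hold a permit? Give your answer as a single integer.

Answer: 1

Derivation:
Step 1: wait(T5) -> count=3 queue=[] holders={T5}
Step 2: wait(T4) -> count=2 queue=[] holders={T4,T5}
Step 3: signal(T5) -> count=3 queue=[] holders={T4}
Step 4: wait(T2) -> count=2 queue=[] holders={T2,T4}
Step 5: wait(T1) -> count=1 queue=[] holders={T1,T2,T4}
Step 6: wait(T5) -> count=0 queue=[] holders={T1,T2,T4,T5}
Step 7: wait(T6) -> count=0 queue=[T6] holders={T1,T2,T4,T5}
Step 8: wait(T3) -> count=0 queue=[T6,T3] holders={T1,T2,T4,T5}
Step 9: signal(T5) -> count=0 queue=[T3] holders={T1,T2,T4,T6}
Step 10: signal(T4) -> count=0 queue=[] holders={T1,T2,T3,T6}
Step 11: signal(T3) -> count=1 queue=[] holders={T1,T2,T6}
Step 12: wait(T3) -> count=0 queue=[] holders={T1,T2,T3,T6}
Step 13: signal(T1) -> count=1 queue=[] holders={T2,T3,T6}
Step 14: signal(T6) -> count=2 queue=[] holders={T2,T3}
Step 15: wait(T1) -> count=1 queue=[] holders={T1,T2,T3}
Step 16: signal(T1) -> count=2 queue=[] holders={T2,T3}
Step 17: signal(T3) -> count=3 queue=[] holders={T2}
Final holders: {T2} -> 1 thread(s)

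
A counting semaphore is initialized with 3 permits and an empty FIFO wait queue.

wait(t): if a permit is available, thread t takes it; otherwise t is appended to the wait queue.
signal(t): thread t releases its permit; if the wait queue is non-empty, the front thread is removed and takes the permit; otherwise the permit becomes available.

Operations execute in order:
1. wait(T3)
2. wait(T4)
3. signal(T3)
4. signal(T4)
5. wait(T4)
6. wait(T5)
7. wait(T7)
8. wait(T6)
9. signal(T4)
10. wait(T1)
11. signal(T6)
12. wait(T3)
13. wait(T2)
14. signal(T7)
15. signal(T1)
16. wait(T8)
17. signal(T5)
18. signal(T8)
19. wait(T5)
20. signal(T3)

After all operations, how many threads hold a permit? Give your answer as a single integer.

Step 1: wait(T3) -> count=2 queue=[] holders={T3}
Step 2: wait(T4) -> count=1 queue=[] holders={T3,T4}
Step 3: signal(T3) -> count=2 queue=[] holders={T4}
Step 4: signal(T4) -> count=3 queue=[] holders={none}
Step 5: wait(T4) -> count=2 queue=[] holders={T4}
Step 6: wait(T5) -> count=1 queue=[] holders={T4,T5}
Step 7: wait(T7) -> count=0 queue=[] holders={T4,T5,T7}
Step 8: wait(T6) -> count=0 queue=[T6] holders={T4,T5,T7}
Step 9: signal(T4) -> count=0 queue=[] holders={T5,T6,T7}
Step 10: wait(T1) -> count=0 queue=[T1] holders={T5,T6,T7}
Step 11: signal(T6) -> count=0 queue=[] holders={T1,T5,T7}
Step 12: wait(T3) -> count=0 queue=[T3] holders={T1,T5,T7}
Step 13: wait(T2) -> count=0 queue=[T3,T2] holders={T1,T5,T7}
Step 14: signal(T7) -> count=0 queue=[T2] holders={T1,T3,T5}
Step 15: signal(T1) -> count=0 queue=[] holders={T2,T3,T5}
Step 16: wait(T8) -> count=0 queue=[T8] holders={T2,T3,T5}
Step 17: signal(T5) -> count=0 queue=[] holders={T2,T3,T8}
Step 18: signal(T8) -> count=1 queue=[] holders={T2,T3}
Step 19: wait(T5) -> count=0 queue=[] holders={T2,T3,T5}
Step 20: signal(T3) -> count=1 queue=[] holders={T2,T5}
Final holders: {T2,T5} -> 2 thread(s)

Answer: 2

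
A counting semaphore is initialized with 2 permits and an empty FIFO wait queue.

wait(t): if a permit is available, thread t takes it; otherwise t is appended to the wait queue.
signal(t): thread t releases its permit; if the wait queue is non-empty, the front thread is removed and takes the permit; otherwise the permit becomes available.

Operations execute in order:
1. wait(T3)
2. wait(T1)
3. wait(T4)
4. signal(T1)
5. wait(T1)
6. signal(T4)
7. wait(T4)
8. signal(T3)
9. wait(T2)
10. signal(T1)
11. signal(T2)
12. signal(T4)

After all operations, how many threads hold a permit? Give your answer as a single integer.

Step 1: wait(T3) -> count=1 queue=[] holders={T3}
Step 2: wait(T1) -> count=0 queue=[] holders={T1,T3}
Step 3: wait(T4) -> count=0 queue=[T4] holders={T1,T3}
Step 4: signal(T1) -> count=0 queue=[] holders={T3,T4}
Step 5: wait(T1) -> count=0 queue=[T1] holders={T3,T4}
Step 6: signal(T4) -> count=0 queue=[] holders={T1,T3}
Step 7: wait(T4) -> count=0 queue=[T4] holders={T1,T3}
Step 8: signal(T3) -> count=0 queue=[] holders={T1,T4}
Step 9: wait(T2) -> count=0 queue=[T2] holders={T1,T4}
Step 10: signal(T1) -> count=0 queue=[] holders={T2,T4}
Step 11: signal(T2) -> count=1 queue=[] holders={T4}
Step 12: signal(T4) -> count=2 queue=[] holders={none}
Final holders: {none} -> 0 thread(s)

Answer: 0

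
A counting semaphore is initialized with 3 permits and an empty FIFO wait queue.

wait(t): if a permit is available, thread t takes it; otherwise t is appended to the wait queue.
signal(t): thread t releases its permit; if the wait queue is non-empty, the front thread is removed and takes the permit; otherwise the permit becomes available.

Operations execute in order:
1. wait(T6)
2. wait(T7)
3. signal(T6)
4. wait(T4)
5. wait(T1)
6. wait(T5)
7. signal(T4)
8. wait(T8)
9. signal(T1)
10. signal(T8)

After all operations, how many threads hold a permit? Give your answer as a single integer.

Answer: 2

Derivation:
Step 1: wait(T6) -> count=2 queue=[] holders={T6}
Step 2: wait(T7) -> count=1 queue=[] holders={T6,T7}
Step 3: signal(T6) -> count=2 queue=[] holders={T7}
Step 4: wait(T4) -> count=1 queue=[] holders={T4,T7}
Step 5: wait(T1) -> count=0 queue=[] holders={T1,T4,T7}
Step 6: wait(T5) -> count=0 queue=[T5] holders={T1,T4,T7}
Step 7: signal(T4) -> count=0 queue=[] holders={T1,T5,T7}
Step 8: wait(T8) -> count=0 queue=[T8] holders={T1,T5,T7}
Step 9: signal(T1) -> count=0 queue=[] holders={T5,T7,T8}
Step 10: signal(T8) -> count=1 queue=[] holders={T5,T7}
Final holders: {T5,T7} -> 2 thread(s)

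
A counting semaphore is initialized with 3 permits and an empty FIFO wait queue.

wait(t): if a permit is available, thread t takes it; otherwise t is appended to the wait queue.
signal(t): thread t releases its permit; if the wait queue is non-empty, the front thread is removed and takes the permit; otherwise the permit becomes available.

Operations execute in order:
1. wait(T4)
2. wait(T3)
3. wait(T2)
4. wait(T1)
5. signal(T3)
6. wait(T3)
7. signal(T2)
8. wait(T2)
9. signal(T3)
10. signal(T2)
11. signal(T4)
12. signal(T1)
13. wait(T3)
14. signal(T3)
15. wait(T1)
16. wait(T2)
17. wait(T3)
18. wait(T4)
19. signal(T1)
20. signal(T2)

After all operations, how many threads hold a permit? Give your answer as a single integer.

Answer: 2

Derivation:
Step 1: wait(T4) -> count=2 queue=[] holders={T4}
Step 2: wait(T3) -> count=1 queue=[] holders={T3,T4}
Step 3: wait(T2) -> count=0 queue=[] holders={T2,T3,T4}
Step 4: wait(T1) -> count=0 queue=[T1] holders={T2,T3,T4}
Step 5: signal(T3) -> count=0 queue=[] holders={T1,T2,T4}
Step 6: wait(T3) -> count=0 queue=[T3] holders={T1,T2,T4}
Step 7: signal(T2) -> count=0 queue=[] holders={T1,T3,T4}
Step 8: wait(T2) -> count=0 queue=[T2] holders={T1,T3,T4}
Step 9: signal(T3) -> count=0 queue=[] holders={T1,T2,T4}
Step 10: signal(T2) -> count=1 queue=[] holders={T1,T4}
Step 11: signal(T4) -> count=2 queue=[] holders={T1}
Step 12: signal(T1) -> count=3 queue=[] holders={none}
Step 13: wait(T3) -> count=2 queue=[] holders={T3}
Step 14: signal(T3) -> count=3 queue=[] holders={none}
Step 15: wait(T1) -> count=2 queue=[] holders={T1}
Step 16: wait(T2) -> count=1 queue=[] holders={T1,T2}
Step 17: wait(T3) -> count=0 queue=[] holders={T1,T2,T3}
Step 18: wait(T4) -> count=0 queue=[T4] holders={T1,T2,T3}
Step 19: signal(T1) -> count=0 queue=[] holders={T2,T3,T4}
Step 20: signal(T2) -> count=1 queue=[] holders={T3,T4}
Final holders: {T3,T4} -> 2 thread(s)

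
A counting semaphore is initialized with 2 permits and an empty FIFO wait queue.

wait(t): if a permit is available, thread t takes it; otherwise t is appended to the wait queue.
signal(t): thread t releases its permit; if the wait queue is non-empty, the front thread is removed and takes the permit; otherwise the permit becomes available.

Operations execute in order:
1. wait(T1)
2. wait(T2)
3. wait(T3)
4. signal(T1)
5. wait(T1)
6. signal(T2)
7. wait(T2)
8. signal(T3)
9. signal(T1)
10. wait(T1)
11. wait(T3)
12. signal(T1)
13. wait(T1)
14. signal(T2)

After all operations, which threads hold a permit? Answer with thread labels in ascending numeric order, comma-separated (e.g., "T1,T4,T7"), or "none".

Answer: T1,T3

Derivation:
Step 1: wait(T1) -> count=1 queue=[] holders={T1}
Step 2: wait(T2) -> count=0 queue=[] holders={T1,T2}
Step 3: wait(T3) -> count=0 queue=[T3] holders={T1,T2}
Step 4: signal(T1) -> count=0 queue=[] holders={T2,T3}
Step 5: wait(T1) -> count=0 queue=[T1] holders={T2,T3}
Step 6: signal(T2) -> count=0 queue=[] holders={T1,T3}
Step 7: wait(T2) -> count=0 queue=[T2] holders={T1,T3}
Step 8: signal(T3) -> count=0 queue=[] holders={T1,T2}
Step 9: signal(T1) -> count=1 queue=[] holders={T2}
Step 10: wait(T1) -> count=0 queue=[] holders={T1,T2}
Step 11: wait(T3) -> count=0 queue=[T3] holders={T1,T2}
Step 12: signal(T1) -> count=0 queue=[] holders={T2,T3}
Step 13: wait(T1) -> count=0 queue=[T1] holders={T2,T3}
Step 14: signal(T2) -> count=0 queue=[] holders={T1,T3}
Final holders: T1,T3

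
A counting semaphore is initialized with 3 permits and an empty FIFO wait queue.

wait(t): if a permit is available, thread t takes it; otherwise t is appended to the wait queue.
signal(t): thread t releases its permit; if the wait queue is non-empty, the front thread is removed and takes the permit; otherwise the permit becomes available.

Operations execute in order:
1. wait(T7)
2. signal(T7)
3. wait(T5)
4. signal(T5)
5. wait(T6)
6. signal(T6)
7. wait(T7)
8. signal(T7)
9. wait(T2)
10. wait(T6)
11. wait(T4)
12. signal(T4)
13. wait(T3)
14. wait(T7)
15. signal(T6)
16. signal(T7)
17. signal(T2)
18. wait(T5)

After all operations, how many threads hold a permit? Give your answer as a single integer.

Step 1: wait(T7) -> count=2 queue=[] holders={T7}
Step 2: signal(T7) -> count=3 queue=[] holders={none}
Step 3: wait(T5) -> count=2 queue=[] holders={T5}
Step 4: signal(T5) -> count=3 queue=[] holders={none}
Step 5: wait(T6) -> count=2 queue=[] holders={T6}
Step 6: signal(T6) -> count=3 queue=[] holders={none}
Step 7: wait(T7) -> count=2 queue=[] holders={T7}
Step 8: signal(T7) -> count=3 queue=[] holders={none}
Step 9: wait(T2) -> count=2 queue=[] holders={T2}
Step 10: wait(T6) -> count=1 queue=[] holders={T2,T6}
Step 11: wait(T4) -> count=0 queue=[] holders={T2,T4,T6}
Step 12: signal(T4) -> count=1 queue=[] holders={T2,T6}
Step 13: wait(T3) -> count=0 queue=[] holders={T2,T3,T6}
Step 14: wait(T7) -> count=0 queue=[T7] holders={T2,T3,T6}
Step 15: signal(T6) -> count=0 queue=[] holders={T2,T3,T7}
Step 16: signal(T7) -> count=1 queue=[] holders={T2,T3}
Step 17: signal(T2) -> count=2 queue=[] holders={T3}
Step 18: wait(T5) -> count=1 queue=[] holders={T3,T5}
Final holders: {T3,T5} -> 2 thread(s)

Answer: 2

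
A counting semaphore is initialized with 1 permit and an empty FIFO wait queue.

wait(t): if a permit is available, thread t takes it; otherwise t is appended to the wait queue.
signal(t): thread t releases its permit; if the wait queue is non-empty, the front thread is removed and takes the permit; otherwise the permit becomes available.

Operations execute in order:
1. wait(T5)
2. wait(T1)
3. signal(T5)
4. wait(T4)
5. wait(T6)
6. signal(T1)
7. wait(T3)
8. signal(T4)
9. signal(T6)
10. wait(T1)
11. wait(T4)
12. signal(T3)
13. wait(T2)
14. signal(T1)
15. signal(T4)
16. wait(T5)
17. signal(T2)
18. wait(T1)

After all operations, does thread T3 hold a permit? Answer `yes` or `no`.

Answer: no

Derivation:
Step 1: wait(T5) -> count=0 queue=[] holders={T5}
Step 2: wait(T1) -> count=0 queue=[T1] holders={T5}
Step 3: signal(T5) -> count=0 queue=[] holders={T1}
Step 4: wait(T4) -> count=0 queue=[T4] holders={T1}
Step 5: wait(T6) -> count=0 queue=[T4,T6] holders={T1}
Step 6: signal(T1) -> count=0 queue=[T6] holders={T4}
Step 7: wait(T3) -> count=0 queue=[T6,T3] holders={T4}
Step 8: signal(T4) -> count=0 queue=[T3] holders={T6}
Step 9: signal(T6) -> count=0 queue=[] holders={T3}
Step 10: wait(T1) -> count=0 queue=[T1] holders={T3}
Step 11: wait(T4) -> count=0 queue=[T1,T4] holders={T3}
Step 12: signal(T3) -> count=0 queue=[T4] holders={T1}
Step 13: wait(T2) -> count=0 queue=[T4,T2] holders={T1}
Step 14: signal(T1) -> count=0 queue=[T2] holders={T4}
Step 15: signal(T4) -> count=0 queue=[] holders={T2}
Step 16: wait(T5) -> count=0 queue=[T5] holders={T2}
Step 17: signal(T2) -> count=0 queue=[] holders={T5}
Step 18: wait(T1) -> count=0 queue=[T1] holders={T5}
Final holders: {T5} -> T3 not in holders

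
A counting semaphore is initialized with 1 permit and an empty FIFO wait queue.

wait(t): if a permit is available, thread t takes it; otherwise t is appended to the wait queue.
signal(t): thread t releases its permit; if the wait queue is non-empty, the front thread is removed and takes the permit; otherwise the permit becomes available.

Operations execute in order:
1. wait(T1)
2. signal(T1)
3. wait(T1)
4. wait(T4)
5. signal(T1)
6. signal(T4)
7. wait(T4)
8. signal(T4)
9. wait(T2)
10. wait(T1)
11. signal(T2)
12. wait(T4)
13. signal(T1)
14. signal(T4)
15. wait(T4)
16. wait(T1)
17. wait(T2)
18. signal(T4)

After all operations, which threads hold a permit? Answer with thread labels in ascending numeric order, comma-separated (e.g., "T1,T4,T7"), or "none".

Step 1: wait(T1) -> count=0 queue=[] holders={T1}
Step 2: signal(T1) -> count=1 queue=[] holders={none}
Step 3: wait(T1) -> count=0 queue=[] holders={T1}
Step 4: wait(T4) -> count=0 queue=[T4] holders={T1}
Step 5: signal(T1) -> count=0 queue=[] holders={T4}
Step 6: signal(T4) -> count=1 queue=[] holders={none}
Step 7: wait(T4) -> count=0 queue=[] holders={T4}
Step 8: signal(T4) -> count=1 queue=[] holders={none}
Step 9: wait(T2) -> count=0 queue=[] holders={T2}
Step 10: wait(T1) -> count=0 queue=[T1] holders={T2}
Step 11: signal(T2) -> count=0 queue=[] holders={T1}
Step 12: wait(T4) -> count=0 queue=[T4] holders={T1}
Step 13: signal(T1) -> count=0 queue=[] holders={T4}
Step 14: signal(T4) -> count=1 queue=[] holders={none}
Step 15: wait(T4) -> count=0 queue=[] holders={T4}
Step 16: wait(T1) -> count=0 queue=[T1] holders={T4}
Step 17: wait(T2) -> count=0 queue=[T1,T2] holders={T4}
Step 18: signal(T4) -> count=0 queue=[T2] holders={T1}
Final holders: T1

Answer: T1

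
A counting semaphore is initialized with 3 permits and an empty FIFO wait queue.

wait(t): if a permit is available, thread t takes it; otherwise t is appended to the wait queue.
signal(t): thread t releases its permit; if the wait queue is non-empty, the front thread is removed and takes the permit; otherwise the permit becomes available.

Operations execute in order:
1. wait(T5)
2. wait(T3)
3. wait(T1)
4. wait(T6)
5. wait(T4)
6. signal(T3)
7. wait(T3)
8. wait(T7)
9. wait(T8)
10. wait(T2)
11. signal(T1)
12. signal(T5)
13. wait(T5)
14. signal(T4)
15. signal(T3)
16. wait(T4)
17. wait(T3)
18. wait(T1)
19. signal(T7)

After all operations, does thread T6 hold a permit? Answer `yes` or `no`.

Answer: yes

Derivation:
Step 1: wait(T5) -> count=2 queue=[] holders={T5}
Step 2: wait(T3) -> count=1 queue=[] holders={T3,T5}
Step 3: wait(T1) -> count=0 queue=[] holders={T1,T3,T5}
Step 4: wait(T6) -> count=0 queue=[T6] holders={T1,T3,T5}
Step 5: wait(T4) -> count=0 queue=[T6,T4] holders={T1,T3,T5}
Step 6: signal(T3) -> count=0 queue=[T4] holders={T1,T5,T6}
Step 7: wait(T3) -> count=0 queue=[T4,T3] holders={T1,T5,T6}
Step 8: wait(T7) -> count=0 queue=[T4,T3,T7] holders={T1,T5,T6}
Step 9: wait(T8) -> count=0 queue=[T4,T3,T7,T8] holders={T1,T5,T6}
Step 10: wait(T2) -> count=0 queue=[T4,T3,T7,T8,T2] holders={T1,T5,T6}
Step 11: signal(T1) -> count=0 queue=[T3,T7,T8,T2] holders={T4,T5,T6}
Step 12: signal(T5) -> count=0 queue=[T7,T8,T2] holders={T3,T4,T6}
Step 13: wait(T5) -> count=0 queue=[T7,T8,T2,T5] holders={T3,T4,T6}
Step 14: signal(T4) -> count=0 queue=[T8,T2,T5] holders={T3,T6,T7}
Step 15: signal(T3) -> count=0 queue=[T2,T5] holders={T6,T7,T8}
Step 16: wait(T4) -> count=0 queue=[T2,T5,T4] holders={T6,T7,T8}
Step 17: wait(T3) -> count=0 queue=[T2,T5,T4,T3] holders={T6,T7,T8}
Step 18: wait(T1) -> count=0 queue=[T2,T5,T4,T3,T1] holders={T6,T7,T8}
Step 19: signal(T7) -> count=0 queue=[T5,T4,T3,T1] holders={T2,T6,T8}
Final holders: {T2,T6,T8} -> T6 in holders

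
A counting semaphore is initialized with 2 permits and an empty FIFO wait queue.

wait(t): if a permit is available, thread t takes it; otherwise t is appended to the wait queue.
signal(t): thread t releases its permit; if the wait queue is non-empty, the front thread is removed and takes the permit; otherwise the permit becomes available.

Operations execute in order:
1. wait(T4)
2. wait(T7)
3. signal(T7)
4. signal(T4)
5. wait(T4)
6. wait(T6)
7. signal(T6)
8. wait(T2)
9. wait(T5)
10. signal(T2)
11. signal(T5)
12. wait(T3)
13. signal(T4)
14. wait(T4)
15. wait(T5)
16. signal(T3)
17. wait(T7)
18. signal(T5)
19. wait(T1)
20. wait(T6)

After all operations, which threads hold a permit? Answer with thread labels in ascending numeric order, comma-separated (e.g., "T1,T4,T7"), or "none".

Answer: T4,T7

Derivation:
Step 1: wait(T4) -> count=1 queue=[] holders={T4}
Step 2: wait(T7) -> count=0 queue=[] holders={T4,T7}
Step 3: signal(T7) -> count=1 queue=[] holders={T4}
Step 4: signal(T4) -> count=2 queue=[] holders={none}
Step 5: wait(T4) -> count=1 queue=[] holders={T4}
Step 6: wait(T6) -> count=0 queue=[] holders={T4,T6}
Step 7: signal(T6) -> count=1 queue=[] holders={T4}
Step 8: wait(T2) -> count=0 queue=[] holders={T2,T4}
Step 9: wait(T5) -> count=0 queue=[T5] holders={T2,T4}
Step 10: signal(T2) -> count=0 queue=[] holders={T4,T5}
Step 11: signal(T5) -> count=1 queue=[] holders={T4}
Step 12: wait(T3) -> count=0 queue=[] holders={T3,T4}
Step 13: signal(T4) -> count=1 queue=[] holders={T3}
Step 14: wait(T4) -> count=0 queue=[] holders={T3,T4}
Step 15: wait(T5) -> count=0 queue=[T5] holders={T3,T4}
Step 16: signal(T3) -> count=0 queue=[] holders={T4,T5}
Step 17: wait(T7) -> count=0 queue=[T7] holders={T4,T5}
Step 18: signal(T5) -> count=0 queue=[] holders={T4,T7}
Step 19: wait(T1) -> count=0 queue=[T1] holders={T4,T7}
Step 20: wait(T6) -> count=0 queue=[T1,T6] holders={T4,T7}
Final holders: T4,T7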